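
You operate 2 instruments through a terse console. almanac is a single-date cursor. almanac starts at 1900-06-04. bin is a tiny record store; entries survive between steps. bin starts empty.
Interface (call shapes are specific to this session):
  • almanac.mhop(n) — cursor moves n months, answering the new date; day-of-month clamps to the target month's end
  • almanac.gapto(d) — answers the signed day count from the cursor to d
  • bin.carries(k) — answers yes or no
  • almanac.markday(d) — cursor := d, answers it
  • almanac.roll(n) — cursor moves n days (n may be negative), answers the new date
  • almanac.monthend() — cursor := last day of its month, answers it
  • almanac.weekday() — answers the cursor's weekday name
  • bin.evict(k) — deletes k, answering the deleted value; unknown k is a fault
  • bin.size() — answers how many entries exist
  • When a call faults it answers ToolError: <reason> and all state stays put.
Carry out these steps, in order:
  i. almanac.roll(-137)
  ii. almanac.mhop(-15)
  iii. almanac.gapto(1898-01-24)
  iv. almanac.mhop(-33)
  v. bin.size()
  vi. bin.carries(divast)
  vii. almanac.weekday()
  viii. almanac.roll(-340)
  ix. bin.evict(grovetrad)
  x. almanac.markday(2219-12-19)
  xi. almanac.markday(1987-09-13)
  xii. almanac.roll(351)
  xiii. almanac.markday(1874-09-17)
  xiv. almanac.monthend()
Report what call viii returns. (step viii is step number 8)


>> almanac.roll(n→-137)
<< 1900-01-18
>> almanac.mhop(n→-15)
<< 1898-10-18
>> almanac.gapto(d→1898-01-24)
<< -267
>> almanac.mhop(n→-33)
<< 1896-01-18
>> bin.size()
<< 0
>> bin.carries(k→divast)
<< no
>> almanac.weekday()
<< Saturday
>> almanac.roll(n→-340)
<< 1895-02-12
>> bin.evict(k→grovetrad)
<< ToolError: no such key grovetrad
>> almanac.markday(d→2219-12-19)
<< 2219-12-19
>> almanac.markday(d→1987-09-13)
<< 1987-09-13
>> almanac.roll(n→351)
<< 1988-08-29
>> almanac.markday(d→1874-09-17)
<< 1874-09-17
>> almanac.monthend()
<< 1874-09-30

Answer: 1895-02-12


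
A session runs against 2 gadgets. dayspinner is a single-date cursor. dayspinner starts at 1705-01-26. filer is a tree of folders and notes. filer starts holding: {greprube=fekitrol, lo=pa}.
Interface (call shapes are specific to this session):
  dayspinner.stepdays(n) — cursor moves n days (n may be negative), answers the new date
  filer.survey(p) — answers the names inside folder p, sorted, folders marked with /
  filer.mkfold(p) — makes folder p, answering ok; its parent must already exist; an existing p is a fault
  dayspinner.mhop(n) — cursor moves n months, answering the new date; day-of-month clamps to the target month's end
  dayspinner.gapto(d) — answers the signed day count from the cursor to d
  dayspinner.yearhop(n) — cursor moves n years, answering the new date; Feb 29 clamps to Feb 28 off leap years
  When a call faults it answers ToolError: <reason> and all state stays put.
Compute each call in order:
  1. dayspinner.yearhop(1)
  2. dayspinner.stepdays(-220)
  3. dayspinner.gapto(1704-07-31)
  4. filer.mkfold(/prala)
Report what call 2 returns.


Answer: 1705-06-20

Derivation:
$ dayspinner.yearhop 1
[out] 1706-01-26
$ dayspinner.stepdays -220
[out] 1705-06-20
$ dayspinner.gapto 1704-07-31
[out] -324
$ filer.mkfold /prala
[out] ok


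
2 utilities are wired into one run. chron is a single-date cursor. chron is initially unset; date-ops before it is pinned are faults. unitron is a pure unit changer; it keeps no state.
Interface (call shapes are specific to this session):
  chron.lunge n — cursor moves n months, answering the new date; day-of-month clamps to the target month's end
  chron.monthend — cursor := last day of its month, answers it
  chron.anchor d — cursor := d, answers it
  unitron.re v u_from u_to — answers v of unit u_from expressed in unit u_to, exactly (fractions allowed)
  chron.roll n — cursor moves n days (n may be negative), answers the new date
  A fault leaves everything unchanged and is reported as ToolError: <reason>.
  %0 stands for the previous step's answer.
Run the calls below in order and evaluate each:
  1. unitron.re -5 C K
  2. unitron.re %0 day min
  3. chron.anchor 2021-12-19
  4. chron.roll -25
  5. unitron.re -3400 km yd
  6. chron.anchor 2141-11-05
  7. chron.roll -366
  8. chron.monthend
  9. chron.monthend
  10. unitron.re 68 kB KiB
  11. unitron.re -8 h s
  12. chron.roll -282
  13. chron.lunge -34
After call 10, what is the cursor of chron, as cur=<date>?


Step: re[v=-5; u_from=C; u_to=K]
Result: 5363/20
Step: re[v=%0; u_from=day; u_to=min]
Result: 386136
Step: anchor[d=2021-12-19]
Result: 2021-12-19
Step: roll[n=-25]
Result: 2021-11-24
Step: re[v=-3400; u_from=km; u_to=yd]
Result: -4250000000/1143
Step: anchor[d=2141-11-05]
Result: 2141-11-05
Step: roll[n=-366]
Result: 2140-11-04
Step: monthend[]
Result: 2140-11-30
Step: monthend[]
Result: 2140-11-30
Step: re[v=68; u_from=kB; u_to=KiB]
Result: 2125/32
Step: re[v=-8; u_from=h; u_to=s]
Result: -28800
Step: roll[n=-282]
Result: 2140-02-22
Step: lunge[n=-34]
Result: 2137-04-22

Answer: cur=2140-11-30


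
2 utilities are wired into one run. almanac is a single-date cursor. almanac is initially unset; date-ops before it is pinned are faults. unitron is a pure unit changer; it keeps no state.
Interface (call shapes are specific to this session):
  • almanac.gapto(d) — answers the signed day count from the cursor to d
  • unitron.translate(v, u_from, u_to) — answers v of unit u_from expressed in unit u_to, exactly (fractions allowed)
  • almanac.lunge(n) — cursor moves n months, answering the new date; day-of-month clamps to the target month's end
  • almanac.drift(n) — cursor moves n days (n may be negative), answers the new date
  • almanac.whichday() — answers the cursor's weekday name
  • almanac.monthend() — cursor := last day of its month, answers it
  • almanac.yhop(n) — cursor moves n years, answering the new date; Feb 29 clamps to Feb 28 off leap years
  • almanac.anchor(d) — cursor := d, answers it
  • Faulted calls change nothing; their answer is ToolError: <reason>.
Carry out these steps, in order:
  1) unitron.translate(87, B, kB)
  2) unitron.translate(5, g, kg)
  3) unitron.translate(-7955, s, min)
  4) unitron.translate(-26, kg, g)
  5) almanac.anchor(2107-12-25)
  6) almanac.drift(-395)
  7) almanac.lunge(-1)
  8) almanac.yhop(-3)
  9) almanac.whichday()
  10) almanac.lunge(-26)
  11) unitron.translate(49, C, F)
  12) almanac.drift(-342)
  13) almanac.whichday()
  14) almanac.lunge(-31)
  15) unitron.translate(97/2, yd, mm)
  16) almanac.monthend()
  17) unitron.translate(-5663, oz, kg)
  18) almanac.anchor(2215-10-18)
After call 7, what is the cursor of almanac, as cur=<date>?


[in] unitron.translate v→87 u_from→B u_to→kB
= 87/1000
[in] unitron.translate v→5 u_from→g u_to→kg
= 1/200
[in] unitron.translate v→-7955 u_from→s u_to→min
= -1591/12
[in] unitron.translate v→-26 u_from→kg u_to→g
= -26000
[in] almanac.anchor d→2107-12-25
= 2107-12-25
[in] almanac.drift n→-395
= 2106-11-25
[in] almanac.lunge n→-1
= 2106-10-25
[in] almanac.yhop n→-3
= 2103-10-25
[in] almanac.whichday
= Thursday
[in] almanac.lunge n→-26
= 2101-08-25
[in] unitron.translate v→49 u_from→C u_to→F
= 601/5
[in] almanac.drift n→-342
= 2100-09-17
[in] almanac.whichday
= Friday
[in] almanac.lunge n→-31
= 2098-02-17
[in] unitron.translate v→97/2 u_from→yd u_to→mm
= 221742/5
[in] almanac.monthend
= 2098-02-28
[in] unitron.translate v→-5663 u_from→oz u_to→kg
= -256869359131/1600000000
[in] almanac.anchor d→2215-10-18
= 2215-10-18

Answer: cur=2106-10-25


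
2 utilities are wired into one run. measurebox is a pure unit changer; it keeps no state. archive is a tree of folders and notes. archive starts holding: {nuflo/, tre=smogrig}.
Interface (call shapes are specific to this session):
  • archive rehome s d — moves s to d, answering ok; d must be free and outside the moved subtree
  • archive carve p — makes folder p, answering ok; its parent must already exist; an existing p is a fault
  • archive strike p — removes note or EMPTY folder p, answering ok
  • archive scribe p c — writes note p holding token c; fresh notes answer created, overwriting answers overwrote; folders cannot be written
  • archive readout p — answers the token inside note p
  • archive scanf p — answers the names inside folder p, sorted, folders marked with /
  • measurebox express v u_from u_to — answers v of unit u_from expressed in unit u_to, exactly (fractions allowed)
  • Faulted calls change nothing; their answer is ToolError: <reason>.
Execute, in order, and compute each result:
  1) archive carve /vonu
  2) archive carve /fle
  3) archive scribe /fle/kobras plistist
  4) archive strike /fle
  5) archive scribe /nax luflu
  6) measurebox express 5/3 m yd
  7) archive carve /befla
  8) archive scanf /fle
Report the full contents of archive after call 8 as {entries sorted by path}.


Answer: {befla/, fle/, fle/kobras=plistist, nax=luflu, nuflo/, tre=smogrig, vonu/}

Derivation:
I call archive carve(p→/vonu), → ok.
Invoking archive carve(p→/fle), which returns ok.
I run archive scribe(p→/fle/kobras, c→plistist), and see created.
I use archive strike(p→/fle): ToolError: not empty.
Calling archive scribe(p→/nax, c→luflu), and see created.
Using measurebox express(v→5/3, u_from→m, u_to→yd), — result: 6250/3429.
I call archive carve(p→/befla), yielding ok.
Now I run archive scanf(p→/fle): [kobras].


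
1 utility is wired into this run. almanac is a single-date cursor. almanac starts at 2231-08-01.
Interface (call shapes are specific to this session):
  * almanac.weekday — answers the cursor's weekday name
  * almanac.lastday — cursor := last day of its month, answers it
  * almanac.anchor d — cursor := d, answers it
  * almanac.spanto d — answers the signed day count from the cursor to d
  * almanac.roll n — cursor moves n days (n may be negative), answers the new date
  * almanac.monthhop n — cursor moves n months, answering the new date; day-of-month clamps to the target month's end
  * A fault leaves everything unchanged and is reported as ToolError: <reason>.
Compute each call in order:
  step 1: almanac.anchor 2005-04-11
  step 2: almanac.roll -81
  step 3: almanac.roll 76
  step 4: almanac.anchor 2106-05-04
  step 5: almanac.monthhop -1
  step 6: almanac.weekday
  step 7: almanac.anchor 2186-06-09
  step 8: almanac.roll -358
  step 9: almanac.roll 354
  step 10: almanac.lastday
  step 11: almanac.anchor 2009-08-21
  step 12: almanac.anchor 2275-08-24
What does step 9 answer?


// 1. almanac.anchor(d='2005-04-11') -> 2005-04-11
// 2. almanac.roll(n='-81') -> 2005-01-20
// 3. almanac.roll(n='76') -> 2005-04-06
// 4. almanac.anchor(d='2106-05-04') -> 2106-05-04
// 5. almanac.monthhop(n='-1') -> 2106-04-04
// 6. almanac.weekday() -> Sunday
// 7. almanac.anchor(d='2186-06-09') -> 2186-06-09
// 8. almanac.roll(n='-358') -> 2185-06-16
// 9. almanac.roll(n='354') -> 2186-06-05
// 10. almanac.lastday() -> 2186-06-30
// 11. almanac.anchor(d='2009-08-21') -> 2009-08-21
// 12. almanac.anchor(d='2275-08-24') -> 2275-08-24

Answer: 2186-06-05


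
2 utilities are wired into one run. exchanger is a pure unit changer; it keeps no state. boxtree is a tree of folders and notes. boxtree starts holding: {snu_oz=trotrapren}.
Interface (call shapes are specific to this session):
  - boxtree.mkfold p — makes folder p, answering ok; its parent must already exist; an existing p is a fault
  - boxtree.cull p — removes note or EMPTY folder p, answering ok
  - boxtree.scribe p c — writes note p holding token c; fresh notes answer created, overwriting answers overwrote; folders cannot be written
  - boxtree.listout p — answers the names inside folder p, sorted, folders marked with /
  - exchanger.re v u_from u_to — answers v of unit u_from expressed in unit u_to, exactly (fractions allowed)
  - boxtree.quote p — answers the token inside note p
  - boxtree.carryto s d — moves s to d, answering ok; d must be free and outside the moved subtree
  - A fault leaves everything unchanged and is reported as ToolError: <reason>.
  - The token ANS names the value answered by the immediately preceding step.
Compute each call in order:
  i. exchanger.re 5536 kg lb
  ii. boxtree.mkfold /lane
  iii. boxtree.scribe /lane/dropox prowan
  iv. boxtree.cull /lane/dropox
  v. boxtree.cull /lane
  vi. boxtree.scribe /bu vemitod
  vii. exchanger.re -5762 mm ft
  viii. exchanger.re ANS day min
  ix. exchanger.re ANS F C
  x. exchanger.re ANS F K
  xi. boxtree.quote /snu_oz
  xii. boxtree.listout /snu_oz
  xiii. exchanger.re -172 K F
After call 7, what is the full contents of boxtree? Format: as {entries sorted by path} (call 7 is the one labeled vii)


Answer: {bu=vemitod, snu_oz=trotrapren}

Derivation:
~$ exchanger.re v→5536 u_from→kg u_to→lb
= 553600000000/45359237
~$ boxtree.mkfold p→/lane
= ok
~$ boxtree.scribe p→/lane/dropox c→prowan
= created
~$ boxtree.cull p→/lane/dropox
= ok
~$ boxtree.cull p→/lane
= ok
~$ boxtree.scribe p→/bu c→vemitod
= created
~$ exchanger.re v→-5762 u_from→mm u_to→ft
= -14405/762
~$ exchanger.re v→ANS u_from→day u_to→min
= -3457200/127
~$ exchanger.re v→ANS u_from→F u_to→C
= -17306320/1143
~$ exchanger.re v→ANS u_from→F u_to→K
= -1678091719/205740
~$ boxtree.quote p→/snu_oz
= trotrapren
~$ boxtree.listout p→/snu_oz
= ToolError: not a directory
~$ exchanger.re v→-172 u_from→K u_to→F
= -76927/100


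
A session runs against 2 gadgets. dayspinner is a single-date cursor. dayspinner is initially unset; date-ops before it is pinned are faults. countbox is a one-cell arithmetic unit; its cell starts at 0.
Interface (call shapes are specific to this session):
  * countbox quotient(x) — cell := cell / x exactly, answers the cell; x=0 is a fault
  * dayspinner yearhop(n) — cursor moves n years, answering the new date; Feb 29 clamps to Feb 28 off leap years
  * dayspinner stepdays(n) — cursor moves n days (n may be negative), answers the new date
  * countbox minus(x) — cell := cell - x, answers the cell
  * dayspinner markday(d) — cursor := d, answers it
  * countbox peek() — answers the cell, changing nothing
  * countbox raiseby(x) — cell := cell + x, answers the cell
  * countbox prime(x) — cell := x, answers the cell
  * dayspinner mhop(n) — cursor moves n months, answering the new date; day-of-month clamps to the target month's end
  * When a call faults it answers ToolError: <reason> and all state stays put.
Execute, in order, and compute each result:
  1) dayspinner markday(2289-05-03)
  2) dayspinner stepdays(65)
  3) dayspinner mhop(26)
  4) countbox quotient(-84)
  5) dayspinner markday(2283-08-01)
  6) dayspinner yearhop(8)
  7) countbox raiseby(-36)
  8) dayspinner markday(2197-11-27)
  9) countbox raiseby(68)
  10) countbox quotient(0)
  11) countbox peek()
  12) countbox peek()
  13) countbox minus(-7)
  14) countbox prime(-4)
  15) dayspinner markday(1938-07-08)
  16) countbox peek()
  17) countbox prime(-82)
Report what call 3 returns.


Answer: 2291-09-07

Derivation:
CALL dayspinner markday[2289-05-03]
RET  2289-05-03
CALL dayspinner stepdays[65]
RET  2289-07-07
CALL dayspinner mhop[26]
RET  2291-09-07
CALL countbox quotient[-84]
RET  0
CALL dayspinner markday[2283-08-01]
RET  2283-08-01
CALL dayspinner yearhop[8]
RET  2291-08-01
CALL countbox raiseby[-36]
RET  -36
CALL dayspinner markday[2197-11-27]
RET  2197-11-27
CALL countbox raiseby[68]
RET  32
CALL countbox quotient[0]
RET  ToolError: division by zero
CALL countbox peek[]
RET  32
CALL countbox peek[]
RET  32
CALL countbox minus[-7]
RET  39
CALL countbox prime[-4]
RET  -4
CALL dayspinner markday[1938-07-08]
RET  1938-07-08
CALL countbox peek[]
RET  -4
CALL countbox prime[-82]
RET  -82


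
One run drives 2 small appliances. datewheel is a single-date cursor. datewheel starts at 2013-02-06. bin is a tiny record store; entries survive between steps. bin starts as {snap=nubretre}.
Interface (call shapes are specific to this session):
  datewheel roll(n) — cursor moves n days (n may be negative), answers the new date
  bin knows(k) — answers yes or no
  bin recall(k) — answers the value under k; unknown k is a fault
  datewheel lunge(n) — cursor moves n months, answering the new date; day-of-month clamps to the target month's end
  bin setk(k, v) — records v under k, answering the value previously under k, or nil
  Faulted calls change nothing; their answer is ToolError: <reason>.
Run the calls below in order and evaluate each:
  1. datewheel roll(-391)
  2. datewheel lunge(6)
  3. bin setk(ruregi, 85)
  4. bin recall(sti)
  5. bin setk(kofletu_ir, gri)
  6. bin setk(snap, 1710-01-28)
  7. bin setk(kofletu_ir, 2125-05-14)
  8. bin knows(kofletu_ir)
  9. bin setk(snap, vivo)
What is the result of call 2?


Answer: 2012-07-12

Derivation:
>> datewheel roll(n→-391)
<< 2012-01-12
>> datewheel lunge(n→6)
<< 2012-07-12
>> bin setk(k→ruregi, v→85)
<< nil
>> bin recall(k→sti)
<< ToolError: no such key sti
>> bin setk(k→kofletu_ir, v→gri)
<< nil
>> bin setk(k→snap, v→1710-01-28)
<< nubretre
>> bin setk(k→kofletu_ir, v→2125-05-14)
<< gri
>> bin knows(k→kofletu_ir)
<< yes
>> bin setk(k→snap, v→vivo)
<< 1710-01-28


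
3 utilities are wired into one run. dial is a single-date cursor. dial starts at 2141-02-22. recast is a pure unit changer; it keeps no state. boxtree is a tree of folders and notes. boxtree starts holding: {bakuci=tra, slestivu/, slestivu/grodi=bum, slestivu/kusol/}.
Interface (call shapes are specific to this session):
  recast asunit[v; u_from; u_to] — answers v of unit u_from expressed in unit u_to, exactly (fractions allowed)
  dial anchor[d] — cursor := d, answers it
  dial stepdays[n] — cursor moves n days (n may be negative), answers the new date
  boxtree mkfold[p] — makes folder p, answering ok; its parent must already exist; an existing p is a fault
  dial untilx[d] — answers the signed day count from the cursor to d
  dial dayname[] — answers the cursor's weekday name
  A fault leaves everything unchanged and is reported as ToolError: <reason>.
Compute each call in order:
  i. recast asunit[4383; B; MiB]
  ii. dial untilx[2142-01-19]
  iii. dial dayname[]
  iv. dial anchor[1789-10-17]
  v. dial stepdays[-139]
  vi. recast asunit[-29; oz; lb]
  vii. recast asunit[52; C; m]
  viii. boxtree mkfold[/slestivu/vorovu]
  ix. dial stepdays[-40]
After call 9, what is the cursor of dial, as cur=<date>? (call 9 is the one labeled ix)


Answer: cur=1789-04-21

Derivation:
Do: recast asunit[v=4383; u_from=B; u_to=MiB]
See: 4383/1048576
Do: dial untilx[d=2142-01-19]
See: 331
Do: dial dayname[]
See: Wednesday
Do: dial anchor[d=1789-10-17]
See: 1789-10-17
Do: dial stepdays[n=-139]
See: 1789-05-31
Do: recast asunit[v=-29; u_from=oz; u_to=lb]
See: -29/16
Do: recast asunit[v=52; u_from=C; u_to=m]
See: ToolError: incompatible units
Do: boxtree mkfold[p=/slestivu/vorovu]
See: ok
Do: dial stepdays[n=-40]
See: 1789-04-21


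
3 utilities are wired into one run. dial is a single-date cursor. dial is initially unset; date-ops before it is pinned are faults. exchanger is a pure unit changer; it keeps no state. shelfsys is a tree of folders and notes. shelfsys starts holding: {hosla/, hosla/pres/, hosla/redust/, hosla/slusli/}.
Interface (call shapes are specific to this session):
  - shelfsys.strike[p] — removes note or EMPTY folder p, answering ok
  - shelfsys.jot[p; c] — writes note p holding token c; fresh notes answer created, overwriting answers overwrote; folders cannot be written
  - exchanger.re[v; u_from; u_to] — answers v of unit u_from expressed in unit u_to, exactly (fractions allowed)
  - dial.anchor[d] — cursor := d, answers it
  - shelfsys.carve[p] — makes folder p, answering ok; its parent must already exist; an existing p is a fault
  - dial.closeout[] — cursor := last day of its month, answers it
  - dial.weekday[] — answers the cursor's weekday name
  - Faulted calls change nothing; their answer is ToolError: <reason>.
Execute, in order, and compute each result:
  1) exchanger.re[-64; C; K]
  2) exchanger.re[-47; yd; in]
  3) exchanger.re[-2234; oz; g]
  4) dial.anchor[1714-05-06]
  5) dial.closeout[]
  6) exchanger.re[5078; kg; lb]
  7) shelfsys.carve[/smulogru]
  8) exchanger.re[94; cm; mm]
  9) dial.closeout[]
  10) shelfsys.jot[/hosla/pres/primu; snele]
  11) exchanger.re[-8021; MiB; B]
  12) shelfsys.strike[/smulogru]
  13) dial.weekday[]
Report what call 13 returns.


Answer: Thursday

Derivation:
$ exchanger.re v→-64 u_from→C u_to→K
  4183/20
$ exchanger.re v→-47 u_from→yd u_to→in
  -1692
$ exchanger.re v→-2234 u_from→oz u_to→g
  -50666267729/800000
$ dial.anchor d→1714-05-06
  1714-05-06
$ dial.closeout
  1714-05-31
$ exchanger.re v→5078 u_from→kg u_to→lb
  507800000000/45359237
$ shelfsys.carve p→/smulogru
  ok
$ exchanger.re v→94 u_from→cm u_to→mm
  940
$ dial.closeout
  1714-05-31
$ shelfsys.jot p→/hosla/pres/primu c→snele
  created
$ exchanger.re v→-8021 u_from→MiB u_to→B
  -8410628096
$ shelfsys.strike p→/smulogru
  ok
$ dial.weekday
  Thursday


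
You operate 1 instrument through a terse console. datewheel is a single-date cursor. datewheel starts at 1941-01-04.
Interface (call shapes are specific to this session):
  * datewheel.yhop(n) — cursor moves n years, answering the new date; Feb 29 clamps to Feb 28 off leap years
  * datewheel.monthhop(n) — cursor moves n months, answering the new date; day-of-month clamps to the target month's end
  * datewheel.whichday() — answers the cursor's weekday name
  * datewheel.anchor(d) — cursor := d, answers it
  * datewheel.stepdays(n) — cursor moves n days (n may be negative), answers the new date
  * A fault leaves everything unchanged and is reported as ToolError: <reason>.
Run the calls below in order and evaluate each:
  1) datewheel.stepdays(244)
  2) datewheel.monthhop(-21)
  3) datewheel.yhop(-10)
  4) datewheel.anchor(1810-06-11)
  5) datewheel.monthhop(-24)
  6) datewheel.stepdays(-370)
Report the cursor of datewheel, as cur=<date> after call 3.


Answer: cur=1929-12-05

Derivation:
Next I call stepdays on n: 244, and observe 1941-09-05.
Next I call monthhop on n: -21, → 1939-12-05.
Then yhop on n: -10, and get 1929-12-05.
Using anchor on d: 1810-06-11, — result: 1810-06-11.
I invoke monthhop on n: -24: 1808-06-11.
Calling stepdays on n: -370: 1807-06-07.


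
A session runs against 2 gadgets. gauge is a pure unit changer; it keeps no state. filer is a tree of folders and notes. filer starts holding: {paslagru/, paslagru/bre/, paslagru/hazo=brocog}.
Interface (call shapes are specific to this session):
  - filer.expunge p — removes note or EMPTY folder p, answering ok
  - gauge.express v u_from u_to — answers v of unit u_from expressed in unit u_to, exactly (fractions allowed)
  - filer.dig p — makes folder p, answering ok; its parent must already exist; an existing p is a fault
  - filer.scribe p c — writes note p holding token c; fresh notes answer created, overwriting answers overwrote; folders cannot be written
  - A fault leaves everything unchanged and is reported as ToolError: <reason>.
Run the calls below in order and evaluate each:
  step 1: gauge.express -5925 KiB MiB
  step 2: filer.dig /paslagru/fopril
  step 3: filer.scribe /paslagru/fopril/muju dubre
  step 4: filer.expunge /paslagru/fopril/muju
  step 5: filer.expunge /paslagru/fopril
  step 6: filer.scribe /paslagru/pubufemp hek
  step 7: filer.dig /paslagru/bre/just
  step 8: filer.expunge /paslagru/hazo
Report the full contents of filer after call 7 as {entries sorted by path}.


Answer: {paslagru/, paslagru/bre/, paslagru/bre/just/, paslagru/hazo=brocog, paslagru/pubufemp=hek}

Derivation:
~$ express -5925 KiB MiB
[out] -5925/1024
~$ dig /paslagru/fopril
[out] ok
~$ scribe /paslagru/fopril/muju dubre
[out] created
~$ expunge /paslagru/fopril/muju
[out] ok
~$ expunge /paslagru/fopril
[out] ok
~$ scribe /paslagru/pubufemp hek
[out] created
~$ dig /paslagru/bre/just
[out] ok
~$ expunge /paslagru/hazo
[out] ok


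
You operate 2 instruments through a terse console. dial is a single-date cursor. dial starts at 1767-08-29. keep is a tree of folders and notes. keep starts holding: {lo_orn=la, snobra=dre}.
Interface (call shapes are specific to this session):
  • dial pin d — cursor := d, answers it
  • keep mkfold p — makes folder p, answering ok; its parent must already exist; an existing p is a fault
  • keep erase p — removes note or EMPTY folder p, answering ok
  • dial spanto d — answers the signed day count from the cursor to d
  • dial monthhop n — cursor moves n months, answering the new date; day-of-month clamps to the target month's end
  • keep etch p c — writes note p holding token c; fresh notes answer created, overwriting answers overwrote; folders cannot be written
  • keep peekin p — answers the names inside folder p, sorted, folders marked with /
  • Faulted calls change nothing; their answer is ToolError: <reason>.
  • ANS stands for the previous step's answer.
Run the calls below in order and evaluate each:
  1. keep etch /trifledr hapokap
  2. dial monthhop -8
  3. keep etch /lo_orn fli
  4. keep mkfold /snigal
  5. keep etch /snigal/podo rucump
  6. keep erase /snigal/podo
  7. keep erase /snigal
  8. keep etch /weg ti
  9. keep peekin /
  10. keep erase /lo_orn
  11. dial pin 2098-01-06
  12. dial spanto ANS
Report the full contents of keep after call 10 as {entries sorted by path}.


Answer: {snobra=dre, trifledr=hapokap, weg=ti}

Derivation:
Now I run keep etch using p='/trifledr', c='hapokap', and get created.
I try dial monthhop using n='-8', and observe 1766-12-29.
I try keep etch using p='/lo_orn', c='fli', and see overwrote.
Calling keep mkfold using p='/snigal', yielding ok.
Calling keep etch using p='/snigal/podo', c='rucump', yielding created.
I try keep erase using p='/snigal/podo', → ok.
Then keep erase using p='/snigal', and observe ok.
Using keep etch using p='/weg', c='ti', and observe created.
Then keep peekin using p='/', giving [lo_orn, snobra, trifledr, weg].
Invoking keep erase using p='/lo_orn', → ok.
Now I run dial pin using d='2098-01-06', and get 2098-01-06.
Invoking dial spanto using d='ANS': 0.


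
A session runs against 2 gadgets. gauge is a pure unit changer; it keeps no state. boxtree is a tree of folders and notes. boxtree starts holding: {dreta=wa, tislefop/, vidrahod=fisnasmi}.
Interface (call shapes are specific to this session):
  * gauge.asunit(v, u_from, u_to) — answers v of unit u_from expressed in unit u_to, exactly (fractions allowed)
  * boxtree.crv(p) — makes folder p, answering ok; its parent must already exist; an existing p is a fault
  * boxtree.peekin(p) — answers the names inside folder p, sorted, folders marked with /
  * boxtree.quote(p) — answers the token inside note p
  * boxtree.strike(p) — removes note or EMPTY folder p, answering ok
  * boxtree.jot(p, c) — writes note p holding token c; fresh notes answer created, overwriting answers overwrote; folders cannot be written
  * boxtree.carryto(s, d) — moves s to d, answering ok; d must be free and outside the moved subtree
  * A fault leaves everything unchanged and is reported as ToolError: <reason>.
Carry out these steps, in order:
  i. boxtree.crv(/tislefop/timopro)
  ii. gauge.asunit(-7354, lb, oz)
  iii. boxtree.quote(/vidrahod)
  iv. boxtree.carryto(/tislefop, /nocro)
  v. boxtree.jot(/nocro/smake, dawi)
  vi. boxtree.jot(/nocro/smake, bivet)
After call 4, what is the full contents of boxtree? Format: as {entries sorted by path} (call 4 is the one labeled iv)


Answer: {dreta=wa, nocro/, nocro/timopro/, vidrahod=fisnasmi}

Derivation:
Do: boxtree.crv[p='/tislefop/timopro']
See: ok
Do: gauge.asunit[v='-7354'; u_from='lb'; u_to='oz']
See: -117664
Do: boxtree.quote[p='/vidrahod']
See: fisnasmi
Do: boxtree.carryto[s='/tislefop'; d='/nocro']
See: ok
Do: boxtree.jot[p='/nocro/smake'; c='dawi']
See: created
Do: boxtree.jot[p='/nocro/smake'; c='bivet']
See: overwrote


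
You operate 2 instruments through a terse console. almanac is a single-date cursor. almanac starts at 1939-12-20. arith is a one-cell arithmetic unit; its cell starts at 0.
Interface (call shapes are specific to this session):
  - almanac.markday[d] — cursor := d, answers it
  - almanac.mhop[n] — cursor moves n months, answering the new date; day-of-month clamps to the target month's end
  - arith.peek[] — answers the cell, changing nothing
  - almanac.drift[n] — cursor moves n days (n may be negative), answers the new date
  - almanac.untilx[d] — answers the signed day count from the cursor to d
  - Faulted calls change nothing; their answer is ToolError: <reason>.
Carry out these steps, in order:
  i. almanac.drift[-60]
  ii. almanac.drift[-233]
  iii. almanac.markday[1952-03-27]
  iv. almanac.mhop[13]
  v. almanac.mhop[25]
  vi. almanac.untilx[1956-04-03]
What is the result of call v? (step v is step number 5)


~$ drift n→-60
= 1939-10-21
~$ drift n→-233
= 1939-03-02
~$ markday d→1952-03-27
= 1952-03-27
~$ mhop n→13
= 1953-04-27
~$ mhop n→25
= 1955-05-27
~$ untilx d→1956-04-03
= 312

Answer: 1955-05-27


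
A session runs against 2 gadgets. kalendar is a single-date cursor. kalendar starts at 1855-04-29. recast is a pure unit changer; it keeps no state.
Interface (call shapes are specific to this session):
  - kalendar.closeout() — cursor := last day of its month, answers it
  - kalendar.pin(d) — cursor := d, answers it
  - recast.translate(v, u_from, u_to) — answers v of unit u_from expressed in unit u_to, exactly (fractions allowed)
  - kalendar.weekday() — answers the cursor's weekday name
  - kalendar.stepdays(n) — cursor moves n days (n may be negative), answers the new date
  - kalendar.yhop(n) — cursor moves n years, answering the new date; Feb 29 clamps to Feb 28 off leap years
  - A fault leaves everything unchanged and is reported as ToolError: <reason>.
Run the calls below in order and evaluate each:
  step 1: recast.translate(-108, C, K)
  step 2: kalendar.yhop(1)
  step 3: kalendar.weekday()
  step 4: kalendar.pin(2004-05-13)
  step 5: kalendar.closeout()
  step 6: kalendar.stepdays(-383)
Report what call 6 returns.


Do: translate[v→-108; u_from→C; u_to→K]
See: 3303/20
Do: yhop[n→1]
See: 1856-04-29
Do: weekday[]
See: Tuesday
Do: pin[d→2004-05-13]
See: 2004-05-13
Do: closeout[]
See: 2004-05-31
Do: stepdays[n→-383]
See: 2003-05-14

Answer: 2003-05-14


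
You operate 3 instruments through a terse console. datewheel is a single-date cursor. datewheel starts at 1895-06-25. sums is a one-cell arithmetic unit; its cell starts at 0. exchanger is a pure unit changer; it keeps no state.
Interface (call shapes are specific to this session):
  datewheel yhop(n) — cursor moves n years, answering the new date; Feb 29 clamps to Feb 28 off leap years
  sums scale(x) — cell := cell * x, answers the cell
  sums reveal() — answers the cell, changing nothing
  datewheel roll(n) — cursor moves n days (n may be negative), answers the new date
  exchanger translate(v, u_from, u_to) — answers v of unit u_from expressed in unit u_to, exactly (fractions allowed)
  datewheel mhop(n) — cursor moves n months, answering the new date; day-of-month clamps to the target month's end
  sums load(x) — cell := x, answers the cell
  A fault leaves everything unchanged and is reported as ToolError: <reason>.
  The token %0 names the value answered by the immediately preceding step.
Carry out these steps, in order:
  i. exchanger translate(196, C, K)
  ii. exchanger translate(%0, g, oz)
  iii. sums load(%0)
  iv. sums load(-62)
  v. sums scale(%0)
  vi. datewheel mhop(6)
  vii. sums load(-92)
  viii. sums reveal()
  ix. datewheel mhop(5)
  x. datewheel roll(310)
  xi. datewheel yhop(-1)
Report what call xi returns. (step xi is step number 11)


Answer: 1896-03-31

Derivation:
[in] exchanger translate v='196' u_from='C' u_to='K'
[out] 9383/20
[in] exchanger translate v='%0' u_from='g' u_to='oz'
[out] 68240000/4123567
[in] sums load x='%0'
[out] 68240000/4123567
[in] sums load x='-62'
[out] -62
[in] sums scale x='%0'
[out] 3844
[in] datewheel mhop n='6'
[out] 1895-12-25
[in] sums load x='-92'
[out] -92
[in] sums reveal
[out] -92
[in] datewheel mhop n='5'
[out] 1896-05-25
[in] datewheel roll n='310'
[out] 1897-03-31
[in] datewheel yhop n='-1'
[out] 1896-03-31


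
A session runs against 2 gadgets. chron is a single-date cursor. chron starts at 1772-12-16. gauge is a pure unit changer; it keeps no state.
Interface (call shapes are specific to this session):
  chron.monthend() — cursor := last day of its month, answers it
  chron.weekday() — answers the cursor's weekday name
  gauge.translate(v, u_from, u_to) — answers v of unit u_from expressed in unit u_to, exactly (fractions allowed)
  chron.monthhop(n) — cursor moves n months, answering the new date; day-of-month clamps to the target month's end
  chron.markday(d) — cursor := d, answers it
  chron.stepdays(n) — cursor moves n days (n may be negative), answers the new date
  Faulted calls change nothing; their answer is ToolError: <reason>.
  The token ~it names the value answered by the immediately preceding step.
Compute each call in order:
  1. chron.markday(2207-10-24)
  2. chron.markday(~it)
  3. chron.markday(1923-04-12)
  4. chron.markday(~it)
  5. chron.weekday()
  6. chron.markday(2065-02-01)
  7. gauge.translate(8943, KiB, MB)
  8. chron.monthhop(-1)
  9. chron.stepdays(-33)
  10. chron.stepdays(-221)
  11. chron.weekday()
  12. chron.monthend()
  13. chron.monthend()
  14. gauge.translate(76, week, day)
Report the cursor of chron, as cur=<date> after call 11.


Answer: cur=2064-04-22

Derivation:
I try chron.markday passing d→2207-10-24, and see 2207-10-24.
Using chron.markday passing d→~it, and get 2207-10-24.
I invoke chron.markday passing d→1923-04-12, and observe 1923-04-12.
I call chron.markday passing d→~it, and observe 1923-04-12.
Now I run chron.weekday, and get Thursday.
I run chron.markday passing d→2065-02-01, and get 2065-02-01.
Now I run gauge.translate passing v→8943, u_from→KiB, u_to→MB, and see 143088/15625.
I try chron.monthhop passing n→-1, → 2065-01-01.
Invoking chron.stepdays passing n→-33, yielding 2064-11-29.
Now I run chron.stepdays passing n→-221, and see 2064-04-22.
Calling chron.weekday, → Tuesday.
Invoking chron.monthend(), and get 2064-04-30.
I invoke chron.monthend(), yielding 2064-04-30.
I invoke gauge.translate passing v→76, u_from→week, u_to→day, and get 532.


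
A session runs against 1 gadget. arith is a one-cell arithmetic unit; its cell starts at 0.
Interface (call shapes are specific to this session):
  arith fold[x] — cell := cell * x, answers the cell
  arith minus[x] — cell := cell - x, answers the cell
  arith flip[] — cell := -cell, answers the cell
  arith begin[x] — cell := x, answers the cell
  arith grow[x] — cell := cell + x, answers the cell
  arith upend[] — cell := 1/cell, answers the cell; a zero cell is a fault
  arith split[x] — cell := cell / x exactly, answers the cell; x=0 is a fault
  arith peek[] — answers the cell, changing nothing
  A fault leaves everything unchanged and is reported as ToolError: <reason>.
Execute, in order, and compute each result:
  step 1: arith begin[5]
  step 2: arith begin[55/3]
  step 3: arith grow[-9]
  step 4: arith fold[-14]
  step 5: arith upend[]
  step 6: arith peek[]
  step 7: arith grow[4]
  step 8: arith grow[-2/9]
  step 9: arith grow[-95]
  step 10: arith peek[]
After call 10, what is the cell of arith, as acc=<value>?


Answer: acc=-321859/3528

Derivation:
~$ arith begin x='5'
= 5
~$ arith begin x='55/3'
= 55/3
~$ arith grow x='-9'
= 28/3
~$ arith fold x='-14'
= -392/3
~$ arith upend
= -3/392
~$ arith peek
= -3/392
~$ arith grow x='4'
= 1565/392
~$ arith grow x='-2/9'
= 13301/3528
~$ arith grow x='-95'
= -321859/3528
~$ arith peek
= -321859/3528


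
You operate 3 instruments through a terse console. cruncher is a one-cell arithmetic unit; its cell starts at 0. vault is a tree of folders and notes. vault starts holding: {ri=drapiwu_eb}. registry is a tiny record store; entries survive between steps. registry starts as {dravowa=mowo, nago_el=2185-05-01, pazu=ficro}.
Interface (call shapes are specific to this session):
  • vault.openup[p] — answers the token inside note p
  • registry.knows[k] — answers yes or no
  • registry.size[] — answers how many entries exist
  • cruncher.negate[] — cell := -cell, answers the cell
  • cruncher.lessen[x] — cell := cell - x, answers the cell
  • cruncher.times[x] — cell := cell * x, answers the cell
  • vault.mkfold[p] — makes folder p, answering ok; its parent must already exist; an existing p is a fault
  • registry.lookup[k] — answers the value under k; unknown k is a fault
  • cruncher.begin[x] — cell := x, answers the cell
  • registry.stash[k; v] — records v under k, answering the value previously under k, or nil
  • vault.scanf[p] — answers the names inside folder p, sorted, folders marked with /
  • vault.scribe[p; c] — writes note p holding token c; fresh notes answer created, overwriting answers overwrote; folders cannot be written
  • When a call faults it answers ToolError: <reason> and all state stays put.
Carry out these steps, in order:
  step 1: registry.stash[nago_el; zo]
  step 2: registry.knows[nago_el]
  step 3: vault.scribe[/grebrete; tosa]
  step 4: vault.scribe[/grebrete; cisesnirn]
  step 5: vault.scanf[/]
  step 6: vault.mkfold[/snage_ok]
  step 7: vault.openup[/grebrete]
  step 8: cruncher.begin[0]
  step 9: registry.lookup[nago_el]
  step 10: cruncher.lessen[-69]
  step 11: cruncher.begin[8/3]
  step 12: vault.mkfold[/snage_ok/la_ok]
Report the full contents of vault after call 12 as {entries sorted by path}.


Answer: {grebrete=cisesnirn, ri=drapiwu_eb, snage_ok/, snage_ok/la_ok/}

Derivation:
I try registry.stash using k=nago_el, v=zo, which returns 2185-05-01.
Then registry.knows using k=nago_el, giving yes.
I invoke vault.scribe using p=/grebrete, c=tosa, and see created.
Then vault.scribe using p=/grebrete, c=cisesnirn, yielding overwrote.
I invoke vault.scanf using p=/, which returns [grebrete, ri].
Calling vault.mkfold using p=/snage_ok, which returns ok.
Now I run vault.openup using p=/grebrete, — result: cisesnirn.
I run cruncher.begin using x=0, which returns 0.
I invoke registry.lookup using k=nago_el, → zo.
Then cruncher.lessen using x=-69, yielding 69.
I try cruncher.begin using x=8/3, which returns 8/3.
Next I call vault.mkfold using p=/snage_ok/la_ok, and get ok.


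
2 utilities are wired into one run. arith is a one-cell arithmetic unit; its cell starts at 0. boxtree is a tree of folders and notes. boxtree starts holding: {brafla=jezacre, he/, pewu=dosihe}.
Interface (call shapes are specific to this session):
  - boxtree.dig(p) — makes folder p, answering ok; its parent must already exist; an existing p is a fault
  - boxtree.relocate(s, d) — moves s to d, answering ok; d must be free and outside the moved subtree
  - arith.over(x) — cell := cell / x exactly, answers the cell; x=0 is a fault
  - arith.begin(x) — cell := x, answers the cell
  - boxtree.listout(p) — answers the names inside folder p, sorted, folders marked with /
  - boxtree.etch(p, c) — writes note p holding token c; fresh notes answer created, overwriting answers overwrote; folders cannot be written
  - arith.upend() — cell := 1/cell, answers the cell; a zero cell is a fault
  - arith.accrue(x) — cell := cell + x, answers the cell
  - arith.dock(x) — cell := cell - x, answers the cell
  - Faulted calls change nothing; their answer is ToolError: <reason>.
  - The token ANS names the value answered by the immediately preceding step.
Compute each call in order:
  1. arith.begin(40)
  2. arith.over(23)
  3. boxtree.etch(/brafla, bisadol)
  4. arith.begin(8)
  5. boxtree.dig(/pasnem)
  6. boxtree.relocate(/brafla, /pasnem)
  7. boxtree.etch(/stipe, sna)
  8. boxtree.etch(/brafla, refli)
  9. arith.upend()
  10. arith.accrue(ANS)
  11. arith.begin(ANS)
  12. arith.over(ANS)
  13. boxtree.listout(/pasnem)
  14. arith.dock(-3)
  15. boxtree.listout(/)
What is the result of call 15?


I run begin using x='40', giving 40.
I try over using x='23', and see 40/23.
Invoking etch using p='/brafla', c='bisadol', which returns overwrote.
Using begin using x='8': 8.
I invoke dig using p='/pasnem', which returns ok.
Calling relocate using s='/brafla', d='/pasnem', — result: ToolError: exists.
Now I run etch using p='/stipe', c='sna', giving created.
Invoking etch using p='/brafla', c='refli', and get overwrote.
I try upend(), and get 1/8.
Now I run accrue using x='ANS', and observe 1/4.
I try begin using x='ANS', which returns 1/4.
I use over using x='ANS', and get 1.
Now I run listout using p='/pasnem', which returns [].
Next I call dock using x='-3', and observe 4.
I try listout using p='/', and observe [brafla, he/, pasnem/, pewu, stipe].

Answer: [brafla, he/, pasnem/, pewu, stipe]
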